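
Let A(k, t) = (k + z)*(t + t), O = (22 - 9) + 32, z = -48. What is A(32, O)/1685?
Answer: -288/337 ≈ -0.85460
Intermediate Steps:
O = 45 (O = 13 + 32 = 45)
A(k, t) = 2*t*(-48 + k) (A(k, t) = (k - 48)*(t + t) = (-48 + k)*(2*t) = 2*t*(-48 + k))
A(32, O)/1685 = (2*45*(-48 + 32))/1685 = (2*45*(-16))*(1/1685) = -1440*1/1685 = -288/337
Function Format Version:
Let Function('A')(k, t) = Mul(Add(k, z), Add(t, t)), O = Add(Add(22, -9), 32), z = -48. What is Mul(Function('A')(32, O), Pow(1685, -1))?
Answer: Rational(-288, 337) ≈ -0.85460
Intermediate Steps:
O = 45 (O = Add(13, 32) = 45)
Function('A')(k, t) = Mul(2, t, Add(-48, k)) (Function('A')(k, t) = Mul(Add(k, -48), Add(t, t)) = Mul(Add(-48, k), Mul(2, t)) = Mul(2, t, Add(-48, k)))
Mul(Function('A')(32, O), Pow(1685, -1)) = Mul(Mul(2, 45, Add(-48, 32)), Pow(1685, -1)) = Mul(Mul(2, 45, -16), Rational(1, 1685)) = Mul(-1440, Rational(1, 1685)) = Rational(-288, 337)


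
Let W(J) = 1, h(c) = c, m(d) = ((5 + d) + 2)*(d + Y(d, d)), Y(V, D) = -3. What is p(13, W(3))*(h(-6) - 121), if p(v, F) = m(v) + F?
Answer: -25527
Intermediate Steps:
m(d) = (-3 + d)*(7 + d) (m(d) = ((5 + d) + 2)*(d - 3) = (7 + d)*(-3 + d) = (-3 + d)*(7 + d))
p(v, F) = -21 + F + v² + 4*v (p(v, F) = (-21 + v² + 4*v) + F = -21 + F + v² + 4*v)
p(13, W(3))*(h(-6) - 121) = (-21 + 1 + 13² + 4*13)*(-6 - 121) = (-21 + 1 + 169 + 52)*(-127) = 201*(-127) = -25527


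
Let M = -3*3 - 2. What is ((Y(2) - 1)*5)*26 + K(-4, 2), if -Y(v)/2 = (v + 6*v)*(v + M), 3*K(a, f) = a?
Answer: 97886/3 ≈ 32629.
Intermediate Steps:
K(a, f) = a/3
M = -11 (M = -9 - 2 = -11)
Y(v) = -14*v*(-11 + v) (Y(v) = -2*(v + 6*v)*(v - 11) = -2*7*v*(-11 + v) = -14*v*(-11 + v))
((Y(2) - 1)*5)*26 + K(-4, 2) = ((14*2*(11 - 1*2) - 1)*5)*26 + (1/3)*(-4) = ((14*2*(11 - 2) - 1)*5)*26 - 4/3 = ((14*2*9 - 1)*5)*26 - 4/3 = ((252 - 1)*5)*26 - 4/3 = (251*5)*26 - 4/3 = 1255*26 - 4/3 = 32630 - 4/3 = 97886/3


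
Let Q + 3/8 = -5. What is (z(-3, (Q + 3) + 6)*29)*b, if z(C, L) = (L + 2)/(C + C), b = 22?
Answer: -4785/8 ≈ -598.13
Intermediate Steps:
Q = -43/8 (Q = -3/8 - 5 = -43/8 ≈ -5.3750)
z(C, L) = (2 + L)/(2*C) (z(C, L) = (2 + L)/((2*C)) = (2 + L)*(1/(2*C)) = (2 + L)/(2*C))
(z(-3, (Q + 3) + 6)*29)*b = (((½)*(2 + ((-43/8 + 3) + 6))/(-3))*29)*22 = (((½)*(-⅓)*(2 + (-19/8 + 6)))*29)*22 = (((½)*(-⅓)*(2 + 29/8))*29)*22 = (((½)*(-⅓)*(45/8))*29)*22 = -15/16*29*22 = -435/16*22 = -4785/8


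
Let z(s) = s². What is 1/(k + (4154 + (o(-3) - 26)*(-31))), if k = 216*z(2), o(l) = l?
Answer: 1/5917 ≈ 0.00016900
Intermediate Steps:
k = 864 (k = 216*2² = 216*4 = 864)
1/(k + (4154 + (o(-3) - 26)*(-31))) = 1/(864 + (4154 + (-3 - 26)*(-31))) = 1/(864 + (4154 - 29*(-31))) = 1/(864 + (4154 + 899)) = 1/(864 + 5053) = 1/5917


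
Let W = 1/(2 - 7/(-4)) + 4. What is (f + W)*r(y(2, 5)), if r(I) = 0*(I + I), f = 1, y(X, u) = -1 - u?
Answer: 0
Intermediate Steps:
r(I) = 0 (r(I) = 0*(2*I) = 0)
W = 64/15 (W = 1/(2 - 7*(-¼)) + 4 = 1/(2 + 7/4) + 4 = 1/(15/4) + 4 = 4/15 + 4 = 64/15 ≈ 4.2667)
(f + W)*r(y(2, 5)) = (1 + 64/15)*0 = (79/15)*0 = 0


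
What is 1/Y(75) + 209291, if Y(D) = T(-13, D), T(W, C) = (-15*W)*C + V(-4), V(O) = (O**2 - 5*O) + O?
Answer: 3067578188/14657 ≈ 2.0929e+5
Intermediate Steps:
V(O) = O**2 - 4*O
T(W, C) = 32 - 15*C*W (T(W, C) = (-15*W)*C - 4*(-4 - 4) = -15*C*W - 4*(-8) = -15*C*W + 32 = 32 - 15*C*W)
Y(D) = 32 + 195*D (Y(D) = 32 - 15*D*(-13) = 32 + 195*D)
1/Y(75) + 209291 = 1/(32 + 195*75) + 209291 = 1/(32 + 14625) + 209291 = 1/14657 + 209291 = 3067578188/14657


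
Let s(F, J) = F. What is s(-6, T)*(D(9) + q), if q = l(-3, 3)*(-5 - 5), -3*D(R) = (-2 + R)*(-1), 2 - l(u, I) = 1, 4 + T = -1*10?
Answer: 46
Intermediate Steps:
T = -14 (T = -4 - 1*10 = -4 - 10 = -14)
l(u, I) = 1 (l(u, I) = 2 - 1*1 = 2 - 1 = 1)
D(R) = -2/3 + R/3 (D(R) = -(-2 + R)*(-1)/3 = -(2 - R)/3 = -2/3 + R/3)
q = -10 (q = 1*(-5 - 5) = 1*(-10) = -10)
s(-6, T)*(D(9) + q) = -6*((-2/3 + (1/3)*9) - 10) = -6*((-2/3 + 3) - 10) = -6*(7/3 - 10) = -6*(-23/3) = 46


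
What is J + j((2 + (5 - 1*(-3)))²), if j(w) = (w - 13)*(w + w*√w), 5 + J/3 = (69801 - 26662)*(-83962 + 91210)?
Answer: 938110101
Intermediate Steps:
J = 938014401 (J = -15 + 3*((69801 - 26662)*(-83962 + 91210)) = -15 + 3*(43139*7248) = -15 + 3*312671472 = -15 + 938014416 = 938014401)
j(w) = (-13 + w)*(w + w^(3/2))
J + j((2 + (5 - 1*(-3)))²) = 938014401 + (((2 + (5 - 1*(-3)))²)² + ((2 + (5 - 1*(-3)))²)^(5/2) - 13*(2 + (5 - 1*(-3)))² - 13*((2 + (5 - 1*(-3)))²)^(3/2)) = 938014401 + (((2 + (5 + 3))²)² + ((2 + (5 + 3))²)^(5/2) - 13*(2 + (5 + 3))² - 13*((2 + (5 + 3))²)^(3/2)) = 938014401 + (((2 + 8)²)² + ((2 + 8)²)^(5/2) - 13*(2 + 8)² - 13*((2 + 8)²)^(3/2)) = 938014401 + ((10²)² + (10²)^(5/2) - 13*10² - 13*(10²)^(3/2)) = 938014401 + (100² + 100^(5/2) - 13*100 - 13*100^(3/2)) = 938014401 + (10000 + 100000 - 1300 - 13*1000) = 938014401 + (10000 + 100000 - 1300 - 13000) = 938014401 + 95700 = 938110101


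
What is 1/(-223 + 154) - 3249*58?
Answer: -13002499/69 ≈ -1.8844e+5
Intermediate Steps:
1/(-223 + 154) - 3249*58 = 1/(-69) - 361*522 = -1/69 - 188442 = -13002499/69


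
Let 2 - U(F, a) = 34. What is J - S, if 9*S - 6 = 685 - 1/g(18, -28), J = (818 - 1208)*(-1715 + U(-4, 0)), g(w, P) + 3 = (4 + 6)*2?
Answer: 104231744/153 ≈ 6.8125e+5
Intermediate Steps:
U(F, a) = -32 (U(F, a) = 2 - 1*34 = 2 - 34 = -32)
g(w, P) = 17 (g(w, P) = -3 + (4 + 6)*2 = -3 + 10*2 = -3 + 20 = 17)
J = 681330 (J = (818 - 1208)*(-1715 - 32) = -390*(-1747) = 681330)
S = 11746/153 (S = 2/3 + (685 - 1/17)/9 = 2/3 + (1/9)*(11644/17) = 2/3 + 11644/153 = 11746/153 ≈ 76.771)
J - S = 681330 - 1*11746/153 = 681330 - 11746/153 = 104231744/153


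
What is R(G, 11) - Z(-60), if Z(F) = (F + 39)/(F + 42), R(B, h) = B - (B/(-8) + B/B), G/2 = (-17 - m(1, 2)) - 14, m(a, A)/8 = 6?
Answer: -2159/12 ≈ -179.92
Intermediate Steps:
m(a, A) = 48 (m(a, A) = 8*6 = 48)
G = -158 (G = 2*((-17 - 1*48) - 14) = 2*((-17 - 48) - 14) = 2*(-65 - 14) = 2*(-79) = -158)
R(B, h) = -1 + 9*B/8 (R(B, h) = B - (B*(-⅛) + 1) = B - (-B/8 + 1) = B - (1 - B/8) = B + (-1 + B/8) = -1 + 9*B/8)
Z(F) = (39 + F)/(42 + F)
R(G, 11) - Z(-60) = (-1 + (9/8)*(-158)) - (39 - 60)/(42 - 60) = (-1 - 711/4) - (-21)/(-18) = -715/4 - (-1)*(-21)/18 = -715/4 - 1*7/6 = -715/4 - 7/6 = -2159/12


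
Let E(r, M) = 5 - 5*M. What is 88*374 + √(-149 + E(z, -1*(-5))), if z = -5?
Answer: 32912 + 13*I ≈ 32912.0 + 13.0*I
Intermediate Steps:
88*374 + √(-149 + E(z, -1*(-5))) = 88*374 + √(-149 + (5 - (-5)*(-5))) = 32912 + √(-149 + (5 - 5*5)) = 32912 + √(-149 + (5 - 25)) = 32912 + √(-149 - 20) = 32912 + √(-169) = 32912 + 13*I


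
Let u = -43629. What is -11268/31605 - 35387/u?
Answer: 208931521/459631515 ≈ 0.45456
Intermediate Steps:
-11268/31605 - 35387/u = -11268/31605 - 35387/(-43629) = -11268*1/31605 - 35387*(-1/43629) = -3756/10535 + 35387/43629 = 208931521/459631515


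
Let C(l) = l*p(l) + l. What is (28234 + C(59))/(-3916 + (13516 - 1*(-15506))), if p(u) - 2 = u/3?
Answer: 44357/37659 ≈ 1.1779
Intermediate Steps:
p(u) = 2 + u/3
C(l) = l + l*(2 + l/3) (C(l) = l*(2 + l/3) + l = l + l*(2 + l/3))
(28234 + C(59))/(-3916 + (13516 - 1*(-15506))) = (28234 + (⅓)*59*(9 + 59))/(-3916 + (13516 - 1*(-15506))) = (28234 + (⅓)*59*68)/(-3916 + (13516 + 15506)) = (28234 + 4012/3)/(-3916 + 29022) = (88714/3)/25106 = (88714/3)*(1/25106) = 44357/37659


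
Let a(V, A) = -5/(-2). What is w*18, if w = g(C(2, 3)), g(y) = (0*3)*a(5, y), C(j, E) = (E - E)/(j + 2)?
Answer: 0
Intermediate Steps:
a(V, A) = 5/2 (a(V, A) = -5*(-1/2) = 5/2)
C(j, E) = 0 (C(j, E) = 0/(2 + j) = 0)
g(y) = 0 (g(y) = (0*3)*(5/2) = 0*(5/2) = 0)
w = 0
w*18 = 0*18 = 0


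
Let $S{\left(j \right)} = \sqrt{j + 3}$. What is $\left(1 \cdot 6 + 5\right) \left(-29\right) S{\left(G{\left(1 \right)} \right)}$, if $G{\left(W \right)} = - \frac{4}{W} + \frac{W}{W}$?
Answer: $0$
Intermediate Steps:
$G{\left(W \right)} = 1 - \frac{4}{W}$ ($G{\left(W \right)} = - \frac{4}{W} + 1 = 1 - \frac{4}{W}$)
$S{\left(j \right)} = \sqrt{3 + j}$
$\left(1 \cdot 6 + 5\right) \left(-29\right) S{\left(G{\left(1 \right)} \right)} = \left(1 \cdot 6 + 5\right) \left(-29\right) \sqrt{3 + \frac{-4 + 1}{1}} = \left(6 + 5\right) \left(-29\right) \sqrt{3 + 1 \left(-3\right)} = 11 \left(-29\right) \sqrt{3 - 3} = - 319 \sqrt{0} = \left(-319\right) 0 = 0$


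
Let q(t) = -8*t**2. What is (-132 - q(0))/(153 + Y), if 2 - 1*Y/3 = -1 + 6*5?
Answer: -11/6 ≈ -1.8333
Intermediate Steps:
Y = -81 (Y = 6 - 3*(-1 + 6*5) = 6 - 3*(-1 + 30) = 6 - 3*29 = 6 - 87 = -81)
(-132 - q(0))/(153 + Y) = (-132 - (-8)*0**2)/(153 - 81) = (-132 - (-8)*0)/72 = (-132 - 1*0)*(1/72) = (-132 + 0)*(1/72) = -132*1/72 = -11/6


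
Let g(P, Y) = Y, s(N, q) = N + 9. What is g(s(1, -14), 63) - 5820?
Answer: -5757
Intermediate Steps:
s(N, q) = 9 + N
g(s(1, -14), 63) - 5820 = 63 - 5820 = -5757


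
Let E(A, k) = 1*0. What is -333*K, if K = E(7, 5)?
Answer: 0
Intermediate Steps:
E(A, k) = 0
K = 0
-333*K = -333*0 = 0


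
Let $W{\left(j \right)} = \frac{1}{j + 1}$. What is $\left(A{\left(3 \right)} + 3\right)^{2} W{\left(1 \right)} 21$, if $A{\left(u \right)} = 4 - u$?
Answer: $168$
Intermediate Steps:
$W{\left(j \right)} = \frac{1}{1 + j}$
$\left(A{\left(3 \right)} + 3\right)^{2} W{\left(1 \right)} 21 = \frac{\left(\left(4 - 3\right) + 3\right)^{2}}{1 + 1} \cdot 21 = \frac{\left(\left(4 - 3\right) + 3\right)^{2}}{2} \cdot 21 = \left(1 + 3\right)^{2} \cdot \frac{1}{2} \cdot 21 = 4^{2} \cdot \frac{1}{2} \cdot 21 = 16 \cdot \frac{1}{2} \cdot 21 = 8 \cdot 21 = 168$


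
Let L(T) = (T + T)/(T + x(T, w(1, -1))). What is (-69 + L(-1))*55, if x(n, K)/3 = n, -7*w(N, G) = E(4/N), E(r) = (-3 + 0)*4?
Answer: -7535/2 ≈ -3767.5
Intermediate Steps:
E(r) = -12 (E(r) = -3*4 = -12)
w(N, G) = 12/7 (w(N, G) = -⅐*(-12) = 12/7)
x(n, K) = 3*n
L(T) = ½ (L(T) = (T + T)/(T + 3*T) = (2*T)/((4*T)) = (2*T)*(1/(4*T)) = ½)
(-69 + L(-1))*55 = (-69 + ½)*55 = -137/2*55 = -7535/2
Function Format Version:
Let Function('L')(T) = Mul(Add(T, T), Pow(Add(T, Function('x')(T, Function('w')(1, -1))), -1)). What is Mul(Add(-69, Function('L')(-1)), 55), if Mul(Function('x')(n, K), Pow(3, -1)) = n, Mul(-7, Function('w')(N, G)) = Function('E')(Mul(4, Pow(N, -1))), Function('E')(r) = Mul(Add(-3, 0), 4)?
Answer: Rational(-7535, 2) ≈ -3767.5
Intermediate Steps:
Function('E')(r) = -12 (Function('E')(r) = Mul(-3, 4) = -12)
Function('w')(N, G) = Rational(12, 7) (Function('w')(N, G) = Mul(Rational(-1, 7), -12) = Rational(12, 7))
Function('x')(n, K) = Mul(3, n)
Function('L')(T) = Rational(1, 2) (Function('L')(T) = Mul(Add(T, T), Pow(Add(T, Mul(3, T)), -1)) = Mul(Mul(2, T), Pow(Mul(4, T), -1)) = Mul(Mul(2, T), Mul(Rational(1, 4), Pow(T, -1))) = Rational(1, 2))
Mul(Add(-69, Function('L')(-1)), 55) = Mul(Add(-69, Rational(1, 2)), 55) = Mul(Rational(-137, 2), 55) = Rational(-7535, 2)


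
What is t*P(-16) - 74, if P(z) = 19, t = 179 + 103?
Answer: 5284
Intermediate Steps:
t = 282
t*P(-16) - 74 = 282*19 - 74 = 5358 - 74 = 5284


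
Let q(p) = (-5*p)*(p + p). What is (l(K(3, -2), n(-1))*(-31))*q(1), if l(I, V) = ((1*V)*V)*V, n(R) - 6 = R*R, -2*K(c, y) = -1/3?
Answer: 106330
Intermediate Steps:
K(c, y) = 1/6 (K(c, y) = -(-1)/(2*3) = -1/2*(-1/3) = 1/6)
n(R) = 6 + R**2 (n(R) = 6 + R*R = 6 + R**2)
q(p) = -10*p**2 (q(p) = (-5*p)*(2*p) = -10*p**2)
l(I, V) = V**3 (l(I, V) = (V*V)*V = V**2*V = V**3)
(l(K(3, -2), n(-1))*(-31))*q(1) = ((6 + (-1)**2)**3*(-31))*(-10*1**2) = ((6 + 1)**3*(-31))*(-10*1) = (7**3*(-31))*(-10) = (343*(-31))*(-10) = -10633*(-10) = 106330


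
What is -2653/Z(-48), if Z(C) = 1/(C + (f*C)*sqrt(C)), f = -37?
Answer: 127344 - 18846912*I*sqrt(3) ≈ 1.2734e+5 - 3.2644e+7*I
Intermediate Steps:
Z(C) = 1/(C - 37*C**(3/2)) (Z(C) = 1/(C + (-37*C)*sqrt(C)) = 1/(C - 37*C**(3/2)))
-2653/Z(-48) = -(-127344 + 18846912*I*sqrt(3)) = -2653*(-48 + 7104*I*sqrt(3)) = 127344 - 18846912*I*sqrt(3)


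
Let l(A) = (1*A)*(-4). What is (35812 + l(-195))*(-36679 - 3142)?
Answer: -1457130032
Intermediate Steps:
l(A) = -4*A (l(A) = A*(-4) = -4*A)
(35812 + l(-195))*(-36679 - 3142) = (35812 - 4*(-195))*(-36679 - 3142) = (35812 + 780)*(-39821) = 36592*(-39821) = -1457130032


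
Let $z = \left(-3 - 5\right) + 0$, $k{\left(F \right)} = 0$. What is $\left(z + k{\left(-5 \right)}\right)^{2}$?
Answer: $64$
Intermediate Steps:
$z = -8$ ($z = -8 + 0 = -8$)
$\left(z + k{\left(-5 \right)}\right)^{2} = \left(-8 + 0\right)^{2} = \left(-8\right)^{2} = 64$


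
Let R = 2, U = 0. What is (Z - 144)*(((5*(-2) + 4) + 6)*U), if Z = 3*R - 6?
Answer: 0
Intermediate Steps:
Z = 0 (Z = 3*2 - 6 = 6 - 6 = 0)
(Z - 144)*(((5*(-2) + 4) + 6)*U) = (0 - 144)*(((5*(-2) + 4) + 6)*0) = -144*((-10 + 4) + 6)*0 = -144*(-6 + 6)*0 = -0*0 = -144*0 = 0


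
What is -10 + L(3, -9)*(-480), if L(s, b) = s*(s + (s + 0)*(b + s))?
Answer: 21590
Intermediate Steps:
L(s, b) = s*(s + s*(b + s))
-10 + L(3, -9)*(-480) = -10 + (3²*(1 - 9 + 3))*(-480) = -10 + (9*(-5))*(-480) = -10 - 45*(-480) = -10 + 21600 = 21590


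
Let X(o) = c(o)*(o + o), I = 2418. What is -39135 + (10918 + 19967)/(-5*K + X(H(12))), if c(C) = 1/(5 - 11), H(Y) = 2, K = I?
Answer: -1419597375/36272 ≈ -39138.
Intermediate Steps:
K = 2418
c(C) = -⅙ (c(C) = 1/(-6) = -⅙)
X(o) = -o/3 (X(o) = -(o + o)/6 = -o/3)
-39135 + (10918 + 19967)/(-5*K + X(H(12))) = -39135 + (10918 + 19967)/(-5*2418 - ⅓*2) = -39135 + 30885/(-12090 - ⅔) = -39135 + 30885/(-36272/3) = -39135 + 30885*(-3/36272) = -39135 - 92655/36272 = -1419597375/36272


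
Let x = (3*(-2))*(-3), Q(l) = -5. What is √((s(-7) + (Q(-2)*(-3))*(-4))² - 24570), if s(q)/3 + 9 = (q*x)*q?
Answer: 3*√724879 ≈ 2554.2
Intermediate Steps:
x = 18 (x = -6*(-3) = 18)
s(q) = -27 + 54*q² (s(q) = -27 + 3*((q*18)*q) = -27 + 3*((18*q)*q) = -27 + 3*(18*q²) = -27 + 54*q²)
√((s(-7) + (Q(-2)*(-3))*(-4))² - 24570) = √(((-27 + 54*(-7)²) - 5*(-3)*(-4))² - 24570) = √(((-27 + 54*49) + 15*(-4))² - 24570) = √(((-27 + 2646) - 60)² - 24570) = √((2619 - 60)² - 24570) = √(2559² - 24570) = √(6548481 - 24570) = √6523911 = 3*√724879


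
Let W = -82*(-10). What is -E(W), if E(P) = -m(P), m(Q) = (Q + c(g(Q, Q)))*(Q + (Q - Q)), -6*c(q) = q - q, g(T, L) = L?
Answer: 672400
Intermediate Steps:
W = 820
c(q) = 0 (c(q) = -(q - q)/6 = -1/6*0 = 0)
m(Q) = Q**2 (m(Q) = (Q + 0)*(Q + (Q - Q)) = Q*(Q + 0) = Q*Q = Q**2)
E(P) = -P**2
-E(W) = -(-1)*820**2 = -(-1)*672400 = -1*(-672400) = 672400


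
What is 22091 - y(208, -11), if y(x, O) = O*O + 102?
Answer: 21868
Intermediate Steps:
y(x, O) = 102 + O**2 (y(x, O) = O**2 + 102 = 102 + O**2)
22091 - y(208, -11) = 22091 - (102 + (-11)**2) = 22091 - (102 + 121) = 22091 - 1*223 = 22091 - 223 = 21868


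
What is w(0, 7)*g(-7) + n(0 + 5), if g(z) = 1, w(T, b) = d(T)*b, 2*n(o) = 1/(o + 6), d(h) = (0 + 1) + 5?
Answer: 925/22 ≈ 42.045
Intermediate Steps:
d(h) = 6 (d(h) = 1 + 5 = 6)
n(o) = 1/(2*(6 + o)) (n(o) = 1/(2*(o + 6)) = 1/(2*(6 + o)))
w(T, b) = 6*b
w(0, 7)*g(-7) + n(0 + 5) = (6*7)*1 + 1/(2*(6 + (0 + 5))) = 42*1 + 1/(2*(6 + 5)) = 42 + (1/2)/11 = 42 + (1/2)*(1/11) = 42 + 1/22 = 925/22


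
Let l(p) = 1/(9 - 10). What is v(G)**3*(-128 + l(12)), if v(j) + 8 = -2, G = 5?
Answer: 129000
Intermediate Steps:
v(j) = -10 (v(j) = -8 - 2 = -10)
l(p) = -1 (l(p) = 1/(-1) = -1)
v(G)**3*(-128 + l(12)) = (-10)**3*(-128 - 1) = -1000*(-129) = 129000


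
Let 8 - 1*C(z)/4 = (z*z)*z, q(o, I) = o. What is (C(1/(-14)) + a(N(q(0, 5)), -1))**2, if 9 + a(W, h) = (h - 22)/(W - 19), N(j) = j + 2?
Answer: 80667928441/136002244 ≈ 593.14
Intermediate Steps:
N(j) = 2 + j
C(z) = 32 - 4*z**3 (C(z) = 32 - 4*z*z*z = 32 - 4*z**2*z = 32 - 4*z**3)
a(W, h) = -9 + (-22 + h)/(-19 + W) (a(W, h) = -9 + (h - 22)/(W - 19) = -9 + (-22 + h)/(-19 + W))
(C(1/(-14)) + a(N(q(0, 5)), -1))**2 = ((32 - 4*(1/(-14))**3) + (149 - 1 - 9*(2 + 0))/(-19 + (2 + 0)))**2 = ((32 - 4*(-1/14)**3) + (149 - 1 - 9*2)/(-19 + 2))**2 = ((32 - 4*(-1/2744)) + (149 - 1 - 18)/(-17))**2 = ((32 + 1/686) - 1/17*130)**2 = (21953/686 - 130/17)**2 = (284021/11662)**2 = 80667928441/136002244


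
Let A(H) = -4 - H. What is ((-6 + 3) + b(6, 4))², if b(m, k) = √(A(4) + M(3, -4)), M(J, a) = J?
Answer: (3 - I*√5)² ≈ 4.0 - 13.416*I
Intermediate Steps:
b(m, k) = I*√5 (b(m, k) = √((-4 - 1*4) + 3) = √((-4 - 4) + 3) = √(-8 + 3) = √(-5) = I*√5)
((-6 + 3) + b(6, 4))² = ((-6 + 3) + I*√5)² = (-3 + I*√5)²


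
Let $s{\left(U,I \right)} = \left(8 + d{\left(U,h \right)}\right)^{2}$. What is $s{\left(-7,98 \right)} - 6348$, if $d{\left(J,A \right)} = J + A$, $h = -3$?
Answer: $-6344$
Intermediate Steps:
$d{\left(J,A \right)} = A + J$
$s{\left(U,I \right)} = \left(5 + U\right)^{2}$ ($s{\left(U,I \right)} = \left(8 + \left(-3 + U\right)\right)^{2} = \left(5 + U\right)^{2}$)
$s{\left(-7,98 \right)} - 6348 = \left(5 - 7\right)^{2} - 6348 = \left(-2\right)^{2} - 6348 = 4 - 6348 = -6344$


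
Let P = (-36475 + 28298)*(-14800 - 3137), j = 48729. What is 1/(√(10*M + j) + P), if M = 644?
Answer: 146670849/21512337946325632 - √55169/21512337946325632 ≈ 6.8180e-9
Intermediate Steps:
P = 146670849 (P = -8177*(-17937) = 146670849)
1/(√(10*M + j) + P) = 1/(√(10*644 + 48729) + 146670849) = 1/(√(6440 + 48729) + 146670849) = 1/(√55169 + 146670849) = 1/(146670849 + √55169)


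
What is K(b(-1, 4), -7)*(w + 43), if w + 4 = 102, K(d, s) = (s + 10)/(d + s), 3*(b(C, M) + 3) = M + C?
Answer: -47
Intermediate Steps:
b(C, M) = -3 + C/3 + M/3 (b(C, M) = -3 + (M + C)/3 = -3 + (C + M)/3 = -3 + (C/3 + M/3) = -3 + C/3 + M/3)
K(d, s) = (10 + s)/(d + s)
w = 98 (w = -4 + 102 = 98)
K(b(-1, 4), -7)*(w + 43) = ((10 - 7)/((-3 + (⅓)*(-1) + (⅓)*4) - 7))*(98 + 43) = (3/((-3 - ⅓ + 4/3) - 7))*141 = (3/(-2 - 7))*141 = (3/(-9))*141 = -⅑*3*141 = -⅓*141 = -47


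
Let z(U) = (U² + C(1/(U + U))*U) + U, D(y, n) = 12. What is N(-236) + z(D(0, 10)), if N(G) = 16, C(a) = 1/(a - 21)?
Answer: 86228/503 ≈ 171.43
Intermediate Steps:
C(a) = 1/(-21 + a)
z(U) = U + U² + U/(-21 + 1/(2*U)) (z(U) = (U² + U/(-21 + 1/(U + U))) + U = (U² + U/(-21 + 1/(2*U))) + U = U + U² + U/(-21 + 1/(2*U)))
N(-236) + z(D(0, 10)) = 16 + 12*(-1 + 39*12 + 42*12²)/(-1 + 42*12) = 16 + 12*(-1 + 468 + 42*144)/(-1 + 504) = 16 + 12*(-1 + 468 + 6048)/503 = 16 + 12*(1/503)*6515 = 16 + 78180/503 = 86228/503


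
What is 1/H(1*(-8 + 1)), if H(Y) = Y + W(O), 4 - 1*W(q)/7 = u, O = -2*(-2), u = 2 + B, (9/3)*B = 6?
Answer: -⅐ ≈ -0.14286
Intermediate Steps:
B = 2 (B = (⅓)*6 = 2)
u = 4 (u = 2 + 2 = 4)
O = 4
W(q) = 0 (W(q) = 28 - 7*4 = 28 - 28 = 0)
H(Y) = Y (H(Y) = Y + 0 = Y)
1/H(1*(-8 + 1)) = 1/(1*(-8 + 1)) = 1/(1*(-7)) = 1/(-7) = -⅐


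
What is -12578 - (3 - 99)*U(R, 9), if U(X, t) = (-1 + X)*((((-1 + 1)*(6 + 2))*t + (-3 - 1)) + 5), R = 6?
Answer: -12098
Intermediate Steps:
U(X, t) = -1 + X (U(X, t) = (-1 + X)*(((0*8)*t - 4) + 5) = (-1 + X)*((0*t - 4) + 5) = (-1 + X)*((0 - 4) + 5) = (-1 + X)*(-4 + 5) = (-1 + X)*1 = -1 + X)
-12578 - (3 - 99)*U(R, 9) = -12578 - (3 - 99)*(-1 + 6) = -12578 - (-96)*5 = -12578 - 1*(-480) = -12578 + 480 = -12098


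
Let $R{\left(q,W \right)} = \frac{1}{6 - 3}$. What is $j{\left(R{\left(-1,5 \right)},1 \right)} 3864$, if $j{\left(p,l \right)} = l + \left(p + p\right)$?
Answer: $6440$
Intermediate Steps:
$R{\left(q,W \right)} = \frac{1}{3}$
$j{\left(p,l \right)} = l + 2 p$
$j{\left(R{\left(-1,5 \right)},1 \right)} 3864 = \left(1 + 2 \cdot \frac{1}{3}\right) 3864 = \left(1 + \frac{2}{3}\right) 3864 = \frac{5}{3} \cdot 3864 = 6440$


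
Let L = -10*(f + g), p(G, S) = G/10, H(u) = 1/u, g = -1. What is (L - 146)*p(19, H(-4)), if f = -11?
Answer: -247/5 ≈ -49.400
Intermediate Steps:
H(u) = 1/u
p(G, S) = G/10 (p(G, S) = G*(⅒) = G/10)
L = 120 (L = -10*(-11 - 1) = -10*(-12) = 120)
(L - 146)*p(19, H(-4)) = (120 - 146)*((⅒)*19) = -26*19/10 = -247/5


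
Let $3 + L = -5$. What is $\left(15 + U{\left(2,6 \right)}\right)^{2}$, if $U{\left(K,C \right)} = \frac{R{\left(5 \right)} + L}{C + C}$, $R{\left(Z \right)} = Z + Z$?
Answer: $\frac{8281}{36} \approx 230.03$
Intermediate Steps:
$L = -8$ ($L = -3 - 5 = -8$)
$R{\left(Z \right)} = 2 Z$
$U{\left(K,C \right)} = \frac{1}{C}$ ($U{\left(K,C \right)} = \frac{2 \cdot 5 - 8}{C + C} = \frac{10 - 8}{2 C} = 2 \frac{1}{2 C} = \frac{1}{C}$)
$\left(15 + U{\left(2,6 \right)}\right)^{2} = \left(15 + \frac{1}{6}\right)^{2} = \left(\frac{91}{6}\right)^{2} = \frac{8281}{36}$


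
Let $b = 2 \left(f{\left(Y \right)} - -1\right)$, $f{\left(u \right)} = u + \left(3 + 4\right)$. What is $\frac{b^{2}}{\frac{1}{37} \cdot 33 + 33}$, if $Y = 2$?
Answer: $\frac{7400}{627} \approx 11.802$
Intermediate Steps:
$f{\left(u \right)} = 7 + u$ ($f{\left(u \right)} = u + 7 = 7 + u$)
$b = 20$ ($b = 2 \left(\left(7 + 2\right) - -1\right) = 2 \left(9 + 1\right) = 2 \cdot 10 = 20$)
$\frac{b^{2}}{\frac{1}{37} \cdot 33 + 33} = \frac{20^{2}}{\frac{1}{37} \cdot 33 + 33} = \frac{400}{\frac{1}{37} \cdot 33 + 33} = \frac{400}{\frac{33}{37} + 33} = \frac{400}{\frac{1254}{37}} = 400 \cdot \frac{37}{1254} = \frac{7400}{627}$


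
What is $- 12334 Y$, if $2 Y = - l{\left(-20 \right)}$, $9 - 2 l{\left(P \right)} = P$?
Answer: $\frac{178843}{2} \approx 89422.0$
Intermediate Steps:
$l{\left(P \right)} = \frac{9}{2} - \frac{P}{2}$
$Y = - \frac{29}{4}$ ($Y = \frac{\left(-1\right) \left(\frac{9}{2} - -10\right)}{2} = \frac{\left(-1\right) \left(\frac{9}{2} + 10\right)}{2} = \frac{\left(-1\right) \frac{29}{2}}{2} = \frac{1}{2} \left(- \frac{29}{2}\right) = - \frac{29}{4} \approx -7.25$)
$- 12334 Y = \left(-12334\right) \left(- \frac{29}{4}\right) = \frac{178843}{2}$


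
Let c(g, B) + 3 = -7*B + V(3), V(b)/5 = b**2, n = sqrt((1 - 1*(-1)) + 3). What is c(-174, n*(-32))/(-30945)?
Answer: -14/10315 - 224*sqrt(5)/30945 ≈ -0.017543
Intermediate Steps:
n = sqrt(5) (n = sqrt((1 + 1) + 3) = sqrt(2 + 3) = sqrt(5) ≈ 2.2361)
V(b) = 5*b**2
c(g, B) = 42 - 7*B (c(g, B) = -3 + (-7*B + 5*3**2) = -3 + (-7*B + 5*9) = -3 + (-7*B + 45) = -3 + (45 - 7*B) = 42 - 7*B)
c(-174, n*(-32))/(-30945) = (42 - 7*sqrt(5)*(-32))/(-30945) = (42 - (-224)*sqrt(5))*(-1/30945) = (42 + 224*sqrt(5))*(-1/30945) = -14/10315 - 224*sqrt(5)/30945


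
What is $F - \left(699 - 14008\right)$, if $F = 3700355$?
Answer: $3713664$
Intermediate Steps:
$F - \left(699 - 14008\right) = 3700355 - \left(699 - 14008\right) = 3700355 - -13309 = 3700355 + 13309 = 3713664$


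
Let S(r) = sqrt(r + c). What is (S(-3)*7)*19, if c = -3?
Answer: 133*I*sqrt(6) ≈ 325.78*I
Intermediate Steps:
S(r) = sqrt(-3 + r) (S(r) = sqrt(r - 3) = sqrt(-3 + r))
(S(-3)*7)*19 = (sqrt(-3 - 3)*7)*19 = (sqrt(-6)*7)*19 = ((I*sqrt(6))*7)*19 = (7*I*sqrt(6))*19 = 133*I*sqrt(6)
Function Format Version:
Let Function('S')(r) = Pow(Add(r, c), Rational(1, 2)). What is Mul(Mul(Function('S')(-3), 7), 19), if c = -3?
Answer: Mul(133, I, Pow(6, Rational(1, 2))) ≈ Mul(325.78, I)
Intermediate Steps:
Function('S')(r) = Pow(Add(-3, r), Rational(1, 2)) (Function('S')(r) = Pow(Add(r, -3), Rational(1, 2)) = Pow(Add(-3, r), Rational(1, 2)))
Mul(Mul(Function('S')(-3), 7), 19) = Mul(Mul(Pow(Add(-3, -3), Rational(1, 2)), 7), 19) = Mul(Mul(Pow(-6, Rational(1, 2)), 7), 19) = Mul(Mul(Mul(I, Pow(6, Rational(1, 2))), 7), 19) = Mul(Mul(7, I, Pow(6, Rational(1, 2))), 19) = Mul(133, I, Pow(6, Rational(1, 2)))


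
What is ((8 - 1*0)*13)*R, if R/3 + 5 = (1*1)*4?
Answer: -312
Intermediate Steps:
R = -3 (R = -15 + 3*((1*1)*4) = -15 + 3*(1*4) = -15 + 3*4 = -15 + 12 = -3)
((8 - 1*0)*13)*R = ((8 - 1*0)*13)*(-3) = ((8 + 0)*13)*(-3) = (8*13)*(-3) = 104*(-3) = -312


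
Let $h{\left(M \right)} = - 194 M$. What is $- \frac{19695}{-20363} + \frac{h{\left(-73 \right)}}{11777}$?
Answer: $\frac{520328821}{239815051} \approx 2.1697$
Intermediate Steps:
$- \frac{19695}{-20363} + \frac{h{\left(-73 \right)}}{11777} = - \frac{19695}{-20363} + \frac{\left(-194\right) \left(-73\right)}{11777} = \left(-19695\right) \left(- \frac{1}{20363}\right) + 14162 \cdot \frac{1}{11777} = \frac{19695}{20363} + \frac{14162}{11777} = \frac{520328821}{239815051}$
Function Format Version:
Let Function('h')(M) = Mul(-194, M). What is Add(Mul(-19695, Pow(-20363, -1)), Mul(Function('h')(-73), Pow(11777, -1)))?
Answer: Rational(520328821, 239815051) ≈ 2.1697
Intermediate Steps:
Add(Mul(-19695, Pow(-20363, -1)), Mul(Function('h')(-73), Pow(11777, -1))) = Add(Mul(-19695, Pow(-20363, -1)), Mul(Mul(-194, -73), Pow(11777, -1))) = Add(Mul(-19695, Rational(-1, 20363)), Mul(14162, Rational(1, 11777))) = Add(Rational(19695, 20363), Rational(14162, 11777)) = Rational(520328821, 239815051)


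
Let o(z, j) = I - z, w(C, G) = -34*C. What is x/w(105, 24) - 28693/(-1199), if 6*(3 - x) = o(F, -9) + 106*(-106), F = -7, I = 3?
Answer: 50093542/2140215 ≈ 23.406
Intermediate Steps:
o(z, j) = 3 - z
x = 1874 (x = 3 - ((3 - 1*(-7)) + 106*(-106))/6 = 3 - ((3 + 7) - 11236)/6 = 3 - (10 - 11236)/6 = 3 - ⅙*(-11226) = 3 + 1871 = 1874)
x/w(105, 24) - 28693/(-1199) = 1874/((-34*105)) - 28693/(-1199) = 1874/(-3570) - 28693*(-1/1199) = 1874*(-1/3570) + 28693/1199 = -937/1785 + 28693/1199 = 50093542/2140215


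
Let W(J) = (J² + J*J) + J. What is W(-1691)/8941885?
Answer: 5717271/8941885 ≈ 0.63938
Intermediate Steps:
W(J) = J + 2*J² (W(J) = (J² + J²) + J = 2*J² + J = J + 2*J²)
W(-1691)/8941885 = -1691*(1 + 2*(-1691))/8941885 = -1691*(1 - 3382)*(1/8941885) = -1691*(-3381)*(1/8941885) = 5717271*(1/8941885) = 5717271/8941885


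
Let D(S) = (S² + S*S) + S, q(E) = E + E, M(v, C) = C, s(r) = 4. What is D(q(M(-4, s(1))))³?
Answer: 2515456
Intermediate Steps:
q(E) = 2*E
D(S) = S + 2*S² (D(S) = (S² + S²) + S = 2*S² + S = S + 2*S²)
D(q(M(-4, s(1))))³ = ((2*4)*(1 + 2*(2*4)))³ = (8*(1 + 2*8))³ = (8*(1 + 16))³ = (8*17)³ = 136³ = 2515456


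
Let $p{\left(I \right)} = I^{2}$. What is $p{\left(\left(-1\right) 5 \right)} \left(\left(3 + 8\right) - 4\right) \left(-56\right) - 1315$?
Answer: $-11115$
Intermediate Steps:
$p{\left(\left(-1\right) 5 \right)} \left(\left(3 + 8\right) - 4\right) \left(-56\right) - 1315 = \left(\left(-1\right) 5\right)^{2} \left(\left(3 + 8\right) - 4\right) \left(-56\right) - 1315 = \left(-5\right)^{2} \left(11 - 4\right) \left(-56\right) - 1315 = 25 \cdot 7 \left(-56\right) - 1315 = 25 \left(-392\right) - 1315 = -9800 - 1315 = -11115$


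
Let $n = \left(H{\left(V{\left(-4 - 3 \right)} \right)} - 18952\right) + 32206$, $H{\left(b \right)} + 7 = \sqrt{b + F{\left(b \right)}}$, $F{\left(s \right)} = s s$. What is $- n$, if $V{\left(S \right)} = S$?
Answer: $-13247 - \sqrt{42} \approx -13253.0$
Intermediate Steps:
$F{\left(s \right)} = s^{2}$
$H{\left(b \right)} = -7 + \sqrt{b + b^{2}}$
$n = 13247 + \sqrt{42}$ ($n = \left(\left(-7 + \sqrt{\left(-4 - 3\right) \left(1 - 7\right)}\right) - 18952\right) + 32206 = \left(\left(-7 + \sqrt{- 7 \left(1 - 7\right)}\right) - 18952\right) + 32206 = \left(\left(-7 + \sqrt{\left(-7\right) \left(-6\right)}\right) - 18952\right) + 32206 = \left(\left(-7 + \sqrt{42}\right) - 18952\right) + 32206 = \left(-18959 + \sqrt{42}\right) + 32206 = 13247 + \sqrt{42} \approx 13253.0$)
$- n = - (13247 + \sqrt{42}) = -13247 - \sqrt{42}$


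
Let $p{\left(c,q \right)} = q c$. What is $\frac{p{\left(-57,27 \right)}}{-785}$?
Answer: $\frac{1539}{785} \approx 1.9605$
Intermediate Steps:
$p{\left(c,q \right)} = c q$
$\frac{p{\left(-57,27 \right)}}{-785} = \frac{\left(-57\right) 27}{-785} = \left(-1539\right) \left(- \frac{1}{785}\right) = \frac{1539}{785}$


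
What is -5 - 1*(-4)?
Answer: -1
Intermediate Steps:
-5 - 1*(-4) = -5 + 4 = -1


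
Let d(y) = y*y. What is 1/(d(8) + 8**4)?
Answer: 1/4160 ≈ 0.00024038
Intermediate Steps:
d(y) = y**2
1/(d(8) + 8**4) = 1/(8**2 + 8**4) = 1/(64 + 4096) = 1/4160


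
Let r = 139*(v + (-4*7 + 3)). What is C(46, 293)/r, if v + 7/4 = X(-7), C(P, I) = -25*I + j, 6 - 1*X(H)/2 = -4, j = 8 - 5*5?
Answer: 29368/3753 ≈ 7.8252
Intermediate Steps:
j = -17 (j = 8 - 25 = -17)
X(H) = 20 (X(H) = 12 - 2*(-4) = 12 + 8 = 20)
C(P, I) = -17 - 25*I (C(P, I) = -25*I - 17 = -17 - 25*I)
v = 73/4 (v = -7/4 + 20 = 73/4 ≈ 18.250)
r = -3753/4 (r = 139*(73/4 + (-4*7 + 3)) = 139*(73/4 + (-28 + 3)) = 139*(73/4 - 25) = 139*(-27/4) = -3753/4 ≈ -938.25)
C(46, 293)/r = (-17 - 25*293)/(-3753/4) = (-17 - 7325)*(-4/3753) = -7342*(-4/3753) = 29368/3753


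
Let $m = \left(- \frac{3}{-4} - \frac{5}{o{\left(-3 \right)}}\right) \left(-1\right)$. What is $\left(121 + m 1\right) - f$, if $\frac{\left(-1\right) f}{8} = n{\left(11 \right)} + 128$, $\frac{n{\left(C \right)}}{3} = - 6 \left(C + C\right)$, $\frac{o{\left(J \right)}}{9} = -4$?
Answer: $- \frac{18215}{9} \approx -2023.9$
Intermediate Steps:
$o{\left(J \right)} = -36$ ($o{\left(J \right)} = 9 \left(-4\right) = -36$)
$n{\left(C \right)} = - 36 C$ ($n{\left(C \right)} = 3 \left(- 6 \left(C + C\right)\right) = 3 \left(- 6 \cdot 2 C\right) = 3 \left(- 12 C\right) = - 36 C$)
$f = 2144$ ($f = - 8 \left(\left(-36\right) 11 + 128\right) = - 8 \left(-396 + 128\right) = \left(-8\right) \left(-268\right) = 2144$)
$m = - \frac{8}{9}$ ($m = \left(- \frac{3}{-4} - \frac{5}{-36}\right) \left(-1\right) = \left(\left(-3\right) \left(- \frac{1}{4}\right) - - \frac{5}{36}\right) \left(-1\right) = \left(\frac{3}{4} + \frac{5}{36}\right) \left(-1\right) = \frac{8}{9} \left(-1\right) = - \frac{8}{9} \approx -0.88889$)
$\left(121 + m 1\right) - f = \left(121 - \frac{8}{9}\right) - 2144 = \frac{1081}{9} - 2144 = - \frac{18215}{9}$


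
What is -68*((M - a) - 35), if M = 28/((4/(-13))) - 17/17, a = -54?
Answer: 4964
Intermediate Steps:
M = -92 (M = 28/((4*(-1/13))) - 17*1/17 = 28/(-4/13) - 1 = 28*(-13/4) - 1 = -91 - 1 = -92)
-68*((M - a) - 35) = -68*((-92 - 1*(-54)) - 35) = -68*((-92 + 54) - 35) = -68*(-38 - 35) = -68*(-73) = 4964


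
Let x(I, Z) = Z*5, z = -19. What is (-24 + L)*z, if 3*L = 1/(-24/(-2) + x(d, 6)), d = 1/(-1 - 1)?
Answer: 57437/126 ≈ 455.85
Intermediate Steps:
d = -1/2 (d = 1/(-2) = -1/2 ≈ -0.50000)
x(I, Z) = 5*Z
L = 1/126 (L = 1/(3*(-24/(-2) + 5*6)) = 1/(3*(-24*(-1)/2 + 30)) = 1/(3*(-4*(-3) + 30)) = 1/(3*(12 + 30)) = (1/3)/42 = (1/3)*(1/42) = 1/126 ≈ 0.0079365)
(-24 + L)*z = (-24 + 1/126)*(-19) = -3023/126*(-19) = 57437/126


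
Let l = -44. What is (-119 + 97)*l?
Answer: 968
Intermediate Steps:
(-119 + 97)*l = (-119 + 97)*(-44) = -22*(-44) = 968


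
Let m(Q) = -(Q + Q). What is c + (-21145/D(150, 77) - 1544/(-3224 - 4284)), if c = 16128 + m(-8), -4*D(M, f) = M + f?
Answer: 7037463658/426079 ≈ 16517.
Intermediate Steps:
D(M, f) = -M/4 - f/4 (D(M, f) = -(M + f)/4 = -M/4 - f/4)
m(Q) = -2*Q
c = 16144 (c = 16128 - 2*(-8) = 16128 + 16 = 16144)
c + (-21145/D(150, 77) - 1544/(-3224 - 4284)) = 16144 + (-21145/(-¼*150 - ¼*77) - 1544/(-3224 - 4284)) = 16144 + (-21145/(-75/2 - 77/4) - 1544/(-7508)) = 16144 + (-21145/(-227/4) - 1544*(-1/7508)) = 16144 + (-21145*(-4/227) + 386/1877) = 16144 + (84580/227 + 386/1877) = 16144 + 158844282/426079 = 7037463658/426079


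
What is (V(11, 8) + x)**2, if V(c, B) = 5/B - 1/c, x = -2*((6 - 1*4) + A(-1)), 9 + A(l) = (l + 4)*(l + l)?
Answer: 5452225/7744 ≈ 704.06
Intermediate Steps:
A(l) = -9 + 2*l*(4 + l) (A(l) = -9 + (l + 4)*(l + l) = -9 + (4 + l)*(2*l) = -9 + 2*l*(4 + l))
x = 26 (x = -2*((6 - 1*4) + (-9 + 2*(-1)**2 + 8*(-1))) = -2*((6 - 4) + (-9 + 2*1 - 8)) = -2*(2 + (-9 + 2 - 8)) = -2*(2 - 15) = -2*(-13) = 26)
V(c, B) = -1/c + 5/B
(V(11, 8) + x)**2 = ((-1/11 + 5/8) + 26)**2 = (47/88 + 26)**2 = (2335/88)**2 = 5452225/7744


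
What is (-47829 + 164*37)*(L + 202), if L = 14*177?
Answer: -111919480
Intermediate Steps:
L = 2478
(-47829 + 164*37)*(L + 202) = (-47829 + 164*37)*(2478 + 202) = (-47829 + 6068)*2680 = -41761*2680 = -111919480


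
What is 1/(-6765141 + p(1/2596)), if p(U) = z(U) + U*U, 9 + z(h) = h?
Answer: -6739216/45591807119803 ≈ -1.4782e-7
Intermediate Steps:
z(h) = -9 + h
p(U) = -9 + U + U² (p(U) = (-9 + U) + U*U = (-9 + U) + U² = -9 + U + U²)
1/(-6765141 + p(1/2596)) = 1/(-6765141 + (-9 + 1/2596 + (1/2596)²)) = 1/(-6765141 + (-9 + 1/2596 + 1/6739216)) = 1/(-6765141 - 60650347/6739216) = 1/(-45591807119803/6739216) = -6739216/45591807119803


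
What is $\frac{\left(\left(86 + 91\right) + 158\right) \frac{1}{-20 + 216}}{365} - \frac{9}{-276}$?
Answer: $\frac{3068}{82271} \approx 0.037291$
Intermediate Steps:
$\frac{\left(\left(86 + 91\right) + 158\right) \frac{1}{-20 + 216}}{365} - \frac{9}{-276} = \frac{177 + 158}{196} \cdot \frac{1}{365} - - \frac{3}{92} = 335 \cdot \frac{1}{196} \cdot \frac{1}{365} + \frac{3}{92} = \frac{335}{196} \cdot \frac{1}{365} + \frac{3}{92} = \frac{67}{14308} + \frac{3}{92} = \frac{3068}{82271}$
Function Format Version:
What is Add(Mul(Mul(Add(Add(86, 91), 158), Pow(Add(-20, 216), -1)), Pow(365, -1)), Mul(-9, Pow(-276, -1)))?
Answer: Rational(3068, 82271) ≈ 0.037291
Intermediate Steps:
Add(Mul(Mul(Add(Add(86, 91), 158), Pow(Add(-20, 216), -1)), Pow(365, -1)), Mul(-9, Pow(-276, -1))) = Add(Mul(Mul(Add(177, 158), Pow(196, -1)), Rational(1, 365)), Mul(-9, Rational(-1, 276))) = Add(Mul(Mul(335, Rational(1, 196)), Rational(1, 365)), Rational(3, 92)) = Add(Mul(Rational(335, 196), Rational(1, 365)), Rational(3, 92)) = Add(Rational(67, 14308), Rational(3, 92)) = Rational(3068, 82271)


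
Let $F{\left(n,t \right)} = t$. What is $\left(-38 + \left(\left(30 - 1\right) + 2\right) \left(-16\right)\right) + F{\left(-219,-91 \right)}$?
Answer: $-625$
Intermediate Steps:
$\left(-38 + \left(\left(30 - 1\right) + 2\right) \left(-16\right)\right) + F{\left(-219,-91 \right)} = \left(-38 + \left(\left(30 - 1\right) + 2\right) \left(-16\right)\right) - 91 = \left(-38 + \left(29 + 2\right) \left(-16\right)\right) - 91 = \left(-38 + 31 \left(-16\right)\right) - 91 = \left(-38 - 496\right) - 91 = -534 - 91 = -625$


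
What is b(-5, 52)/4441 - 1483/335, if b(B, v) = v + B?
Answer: -6570258/1487735 ≈ -4.4163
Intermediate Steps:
b(B, v) = B + v
b(-5, 52)/4441 - 1483/335 = (-5 + 52)/4441 - 1483/335 = 47*(1/4441) - 1483*1/335 = 47/4441 - 1483/335 = -6570258/1487735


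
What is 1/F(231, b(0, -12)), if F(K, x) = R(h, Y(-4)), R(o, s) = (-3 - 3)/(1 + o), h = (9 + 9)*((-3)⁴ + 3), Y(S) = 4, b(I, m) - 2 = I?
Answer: -1513/6 ≈ -252.17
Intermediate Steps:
b(I, m) = 2 + I
h = 1512 (h = 18*(81 + 3) = 18*84 = 1512)
R(o, s) = -6/(1 + o)
F(K, x) = -6/1513 (F(K, x) = -6/(1 + 1512) = -6/1513)
1/F(231, b(0, -12)) = 1/(-6/1513) = -1513/6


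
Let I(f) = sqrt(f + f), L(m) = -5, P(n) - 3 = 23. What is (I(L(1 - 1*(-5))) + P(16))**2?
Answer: (26 + I*sqrt(10))**2 ≈ 666.0 + 164.44*I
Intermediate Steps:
P(n) = 26 (P(n) = 3 + 23 = 26)
I(f) = sqrt(2)*sqrt(f) (I(f) = sqrt(2*f) = sqrt(2)*sqrt(f))
(I(L(1 - 1*(-5))) + P(16))**2 = (sqrt(2)*sqrt(-5) + 26)**2 = (sqrt(2)*(I*sqrt(5)) + 26)**2 = (I*sqrt(10) + 26)**2 = (26 + I*sqrt(10))**2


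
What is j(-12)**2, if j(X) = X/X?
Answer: 1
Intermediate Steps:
j(X) = 1
j(-12)**2 = 1**2 = 1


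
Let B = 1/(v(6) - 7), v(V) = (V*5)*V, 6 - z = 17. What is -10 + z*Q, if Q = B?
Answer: -1741/173 ≈ -10.064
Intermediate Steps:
z = -11 (z = 6 - 1*17 = 6 - 17 = -11)
v(V) = 5*V² (v(V) = (5*V)*V = 5*V²)
B = 1/173 (B = 1/(5*6² - 7) = 1/(5*36 - 7) = 1/(180 - 7) = 1/173 ≈ 0.0057803)
Q = 1/173 ≈ 0.0057803
-10 + z*Q = -10 - 11*1/173 = -10 - 11/173 = -1741/173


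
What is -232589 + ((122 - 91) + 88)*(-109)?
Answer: -245560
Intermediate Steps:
-232589 + ((122 - 91) + 88)*(-109) = -232589 + (31 + 88)*(-109) = -232589 + 119*(-109) = -232589 - 12971 = -245560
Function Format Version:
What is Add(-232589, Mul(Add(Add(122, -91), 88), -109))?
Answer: -245560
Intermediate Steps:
Add(-232589, Mul(Add(Add(122, -91), 88), -109)) = Add(-232589, Mul(Add(31, 88), -109)) = Add(-232589, Mul(119, -109)) = Add(-232589, -12971) = -245560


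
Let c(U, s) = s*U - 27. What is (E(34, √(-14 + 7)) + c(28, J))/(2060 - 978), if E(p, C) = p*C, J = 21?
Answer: 561/1082 + 17*I*√7/541 ≈ 0.51848 + 0.083138*I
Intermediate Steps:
c(U, s) = -27 + U*s (c(U, s) = U*s - 27 = -27 + U*s)
E(p, C) = C*p
(E(34, √(-14 + 7)) + c(28, J))/(2060 - 978) = (√(-14 + 7)*34 + (-27 + 28*21))/(2060 - 978) = (√(-7)*34 + (-27 + 588))/1082 = ((I*√7)*34 + 561)*(1/1082) = (34*I*√7 + 561)*(1/1082) = (561 + 34*I*√7)*(1/1082) = 561/1082 + 17*I*√7/541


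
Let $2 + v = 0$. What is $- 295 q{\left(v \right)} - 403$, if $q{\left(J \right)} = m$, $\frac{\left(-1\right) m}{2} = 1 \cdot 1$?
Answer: $187$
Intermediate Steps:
$v = -2$ ($v = -2 + 0 = -2$)
$m = -2$ ($m = - 2 \cdot 1 \cdot 1 = \left(-2\right) 1 = -2$)
$q{\left(J \right)} = -2$
$- 295 q{\left(v \right)} - 403 = \left(-295\right) \left(-2\right) - 403 = 590 - 403 = 187$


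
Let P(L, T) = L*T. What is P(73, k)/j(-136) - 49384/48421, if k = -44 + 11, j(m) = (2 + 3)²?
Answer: -117880789/1210525 ≈ -97.380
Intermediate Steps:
j(m) = 25 (j(m) = 5² = 25)
k = -33
P(73, k)/j(-136) - 49384/48421 = (73*(-33))/25 - 49384/48421 = -2409*1/25 - 49384*1/48421 = -2409/25 - 49384/48421 = -117880789/1210525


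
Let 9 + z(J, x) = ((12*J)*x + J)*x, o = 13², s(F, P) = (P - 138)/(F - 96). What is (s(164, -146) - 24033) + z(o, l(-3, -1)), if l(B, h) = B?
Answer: -107120/17 ≈ -6301.2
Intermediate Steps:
s(F, P) = (-138 + P)/(-96 + F)
o = 169
z(J, x) = -9 + x*(J + 12*J*x) (z(J, x) = -9 + ((12*J)*x + J)*x = -9 + (12*J*x + J)*x = -9 + (J + 12*J*x)*x = -9 + x*(J + 12*J*x))
(s(164, -146) - 24033) + z(o, l(-3, -1)) = ((-138 - 146)/(-96 + 164) - 24033) + (-9 + 169*(-3) + 12*169*(-3)²) = (-284/68 - 24033) + (-9 - 507 + 12*169*9) = ((1/68)*(-284) - 24033) + (-9 - 507 + 18252) = (-71/17 - 24033) + 17736 = -408632/17 + 17736 = -107120/17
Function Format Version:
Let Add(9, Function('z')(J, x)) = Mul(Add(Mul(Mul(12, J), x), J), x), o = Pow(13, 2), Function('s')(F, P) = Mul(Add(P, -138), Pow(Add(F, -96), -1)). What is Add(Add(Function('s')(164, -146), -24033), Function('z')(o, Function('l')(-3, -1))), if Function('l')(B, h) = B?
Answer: Rational(-107120, 17) ≈ -6301.2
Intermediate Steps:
Function('s')(F, P) = Mul(Pow(Add(-96, F), -1), Add(-138, P)) (Function('s')(F, P) = Mul(Add(-138, P), Pow(Add(-96, F), -1)) = Mul(Pow(Add(-96, F), -1), Add(-138, P)))
o = 169
Function('z')(J, x) = Add(-9, Mul(x, Add(J, Mul(12, J, x)))) (Function('z')(J, x) = Add(-9, Mul(Add(Mul(Mul(12, J), x), J), x)) = Add(-9, Mul(Add(Mul(12, J, x), J), x)) = Add(-9, Mul(Add(J, Mul(12, J, x)), x)) = Add(-9, Mul(x, Add(J, Mul(12, J, x)))))
Add(Add(Function('s')(164, -146), -24033), Function('z')(o, Function('l')(-3, -1))) = Add(Add(Mul(Pow(Add(-96, 164), -1), Add(-138, -146)), -24033), Add(-9, Mul(169, -3), Mul(12, 169, Pow(-3, 2)))) = Add(Add(Mul(Pow(68, -1), -284), -24033), Add(-9, -507, Mul(12, 169, 9))) = Add(Add(Mul(Rational(1, 68), -284), -24033), Add(-9, -507, 18252)) = Add(Add(Rational(-71, 17), -24033), 17736) = Add(Rational(-408632, 17), 17736) = Rational(-107120, 17)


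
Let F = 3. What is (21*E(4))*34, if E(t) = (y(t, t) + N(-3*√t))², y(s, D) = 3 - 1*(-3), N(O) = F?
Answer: 57834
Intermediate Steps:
N(O) = 3
y(s, D) = 6 (y(s, D) = 3 + 3 = 6)
E(t) = 81 (E(t) = (6 + 3)² = 9² = 81)
(21*E(4))*34 = (21*81)*34 = 1701*34 = 57834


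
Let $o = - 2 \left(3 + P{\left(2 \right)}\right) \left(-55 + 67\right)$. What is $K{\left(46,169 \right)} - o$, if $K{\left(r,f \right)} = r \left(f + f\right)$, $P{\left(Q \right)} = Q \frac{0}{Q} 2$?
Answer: $15620$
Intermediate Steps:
$P{\left(Q \right)} = 0$ ($P{\left(Q \right)} = Q 0 \cdot 2 = 0 \cdot 2 = 0$)
$o = -72$ ($o = - 2 \left(3 + 0\right) \left(-55 + 67\right) = \left(-2\right) 3 \cdot 12 = \left(-6\right) 12 = -72$)
$K{\left(r,f \right)} = 2 f r$ ($K{\left(r,f \right)} = r 2 f = 2 f r$)
$K{\left(46,169 \right)} - o = 2 \cdot 169 \cdot 46 - -72 = 15548 + 72 = 15620$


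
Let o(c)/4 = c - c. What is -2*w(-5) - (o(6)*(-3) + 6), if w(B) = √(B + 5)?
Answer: -6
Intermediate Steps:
w(B) = √(5 + B)
o(c) = 0 (o(c) = 4*(c - c) = 4*0 = 0)
-2*w(-5) - (o(6)*(-3) + 6) = -2*√(5 - 5) - (0*(-3) + 6) = -2*√0 - (0 + 6) = -2*0 - 1*6 = 0 - 6 = -6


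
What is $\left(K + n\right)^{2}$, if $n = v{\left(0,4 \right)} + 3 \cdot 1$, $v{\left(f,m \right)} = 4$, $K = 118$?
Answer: $15625$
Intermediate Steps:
$n = 7$ ($n = 4 + 3 \cdot 1 = 4 + 3 = 7$)
$\left(K + n\right)^{2} = \left(118 + 7\right)^{2} = 125^{2} = 15625$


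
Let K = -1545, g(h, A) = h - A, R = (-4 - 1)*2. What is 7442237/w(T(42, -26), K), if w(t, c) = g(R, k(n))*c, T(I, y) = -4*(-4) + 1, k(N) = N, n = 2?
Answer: 7442237/18540 ≈ 401.42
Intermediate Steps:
R = -10 (R = -5*2 = -10)
T(I, y) = 17 (T(I, y) = 16 + 1 = 17)
w(t, c) = -12*c (w(t, c) = (-10 - 1*2)*c = (-10 - 2)*c = -12*c)
7442237/w(T(42, -26), K) = 7442237/((-12*(-1545))) = 7442237/18540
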